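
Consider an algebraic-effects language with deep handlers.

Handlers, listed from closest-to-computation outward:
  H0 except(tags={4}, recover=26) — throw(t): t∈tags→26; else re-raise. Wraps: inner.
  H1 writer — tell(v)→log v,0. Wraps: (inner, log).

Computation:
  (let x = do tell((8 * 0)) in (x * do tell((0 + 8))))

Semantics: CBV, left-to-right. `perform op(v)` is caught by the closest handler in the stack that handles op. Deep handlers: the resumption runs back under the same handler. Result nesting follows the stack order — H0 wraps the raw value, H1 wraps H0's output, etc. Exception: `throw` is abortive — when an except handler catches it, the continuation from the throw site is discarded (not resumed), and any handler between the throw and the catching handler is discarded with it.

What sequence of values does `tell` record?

Evaluation trace:
tell(0) @ H1 ⇒ log+=0
tell(8) @ H1 ⇒ log+=8
H0 returns 0
H1 returns (0, (0, 8))
= (0, (0, 8))

Answer: (0, 8)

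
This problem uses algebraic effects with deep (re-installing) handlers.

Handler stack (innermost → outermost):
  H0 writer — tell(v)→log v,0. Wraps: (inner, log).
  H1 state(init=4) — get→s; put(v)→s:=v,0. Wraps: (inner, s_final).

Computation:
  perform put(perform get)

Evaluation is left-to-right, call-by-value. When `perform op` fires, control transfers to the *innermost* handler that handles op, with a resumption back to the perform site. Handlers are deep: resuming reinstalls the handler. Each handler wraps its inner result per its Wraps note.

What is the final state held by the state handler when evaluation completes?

Evaluation trace:
get @ H1 ⇒ 4
put(4) @ H1 ⇒ s:=4
H0 returns (0, ())
H1 returns ((0, ()), 4)
= ((0, ()), 4)

Answer: 4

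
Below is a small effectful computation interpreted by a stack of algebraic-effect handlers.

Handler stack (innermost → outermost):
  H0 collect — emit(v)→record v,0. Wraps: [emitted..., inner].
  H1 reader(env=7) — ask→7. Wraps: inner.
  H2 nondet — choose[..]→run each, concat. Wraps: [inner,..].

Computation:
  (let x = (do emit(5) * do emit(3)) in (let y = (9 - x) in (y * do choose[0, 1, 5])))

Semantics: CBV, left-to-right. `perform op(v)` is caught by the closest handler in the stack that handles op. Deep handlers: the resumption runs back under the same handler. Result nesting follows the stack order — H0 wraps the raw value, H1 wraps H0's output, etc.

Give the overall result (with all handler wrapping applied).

Answer: [[5, 3, 0], [5, 3, 9], [5, 3, 45]]

Step-by-step:
emit(5) @ H0 ⇒ out+=5
emit(3) @ H0 ⇒ out+=3
choose[0, 1, 5] @ H2
  branch[0] choose=0:
    H0 returns [5, 3, 0]
    H1 returns [5, 3, 0]
    H2 returns [[5, 3, 0]]
  branch[1] choose=1:
    H0 returns [5, 3, 9]
    H1 returns [5, 3, 9]
    H2 returns [[5, 3, 9]]
  branch[2] choose=5:
    H0 returns [5, 3, 45]
    H1 returns [5, 3, 45]
    H2 returns [[5, 3, 45]]
= [[5, 3, 0], [5, 3, 9], [5, 3, 45]]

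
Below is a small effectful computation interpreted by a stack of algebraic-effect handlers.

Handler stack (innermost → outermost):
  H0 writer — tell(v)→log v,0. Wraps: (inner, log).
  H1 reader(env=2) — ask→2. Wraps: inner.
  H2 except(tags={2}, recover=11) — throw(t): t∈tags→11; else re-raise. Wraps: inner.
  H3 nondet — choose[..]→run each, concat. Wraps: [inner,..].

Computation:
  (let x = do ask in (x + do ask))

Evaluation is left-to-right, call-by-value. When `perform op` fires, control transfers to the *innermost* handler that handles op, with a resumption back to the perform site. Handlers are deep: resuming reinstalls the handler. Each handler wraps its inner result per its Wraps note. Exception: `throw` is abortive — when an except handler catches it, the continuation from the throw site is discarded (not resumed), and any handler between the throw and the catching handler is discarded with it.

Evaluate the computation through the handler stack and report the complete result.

Answer: [(4, ())]

Step-by-step:
ask @ H1 ⇒ 2
ask @ H1 ⇒ 2
H0 returns (4, ())
H1 returns (4, ())
H2 returns (4, ())
H3 returns [(4, ())]
= [(4, ())]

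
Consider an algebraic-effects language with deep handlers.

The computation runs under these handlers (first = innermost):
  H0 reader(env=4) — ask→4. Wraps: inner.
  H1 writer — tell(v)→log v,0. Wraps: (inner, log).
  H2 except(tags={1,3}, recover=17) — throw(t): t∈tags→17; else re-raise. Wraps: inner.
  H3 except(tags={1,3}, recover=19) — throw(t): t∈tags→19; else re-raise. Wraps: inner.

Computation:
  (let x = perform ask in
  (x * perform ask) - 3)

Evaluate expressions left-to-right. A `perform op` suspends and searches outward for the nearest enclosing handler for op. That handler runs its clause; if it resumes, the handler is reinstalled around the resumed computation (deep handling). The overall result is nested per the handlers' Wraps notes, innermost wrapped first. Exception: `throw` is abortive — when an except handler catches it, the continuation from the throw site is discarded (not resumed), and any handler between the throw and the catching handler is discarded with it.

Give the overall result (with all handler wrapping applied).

Step-by-step:
ask @ H0 ⇒ 4
ask @ H0 ⇒ 4
H0 returns 13
H1 returns (13, ())
H2 returns (13, ())
H3 returns (13, ())
= (13, ())

Answer: (13, ())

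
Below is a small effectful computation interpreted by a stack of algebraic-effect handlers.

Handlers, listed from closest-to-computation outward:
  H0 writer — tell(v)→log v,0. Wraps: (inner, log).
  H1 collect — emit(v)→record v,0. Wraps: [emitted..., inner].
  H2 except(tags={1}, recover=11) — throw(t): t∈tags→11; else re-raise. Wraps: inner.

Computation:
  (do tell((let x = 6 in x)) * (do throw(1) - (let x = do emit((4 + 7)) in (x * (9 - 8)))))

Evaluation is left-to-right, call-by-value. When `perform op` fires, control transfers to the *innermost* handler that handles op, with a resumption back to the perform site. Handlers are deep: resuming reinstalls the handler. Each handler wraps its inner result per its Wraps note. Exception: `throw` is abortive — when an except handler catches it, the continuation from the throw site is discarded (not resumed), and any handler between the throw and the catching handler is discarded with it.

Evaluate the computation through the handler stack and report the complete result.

Answer: 11

Step-by-step:
tell(6) @ H0 ⇒ log+=6
throw(1) @ H2 caught ⇒ 11
= 11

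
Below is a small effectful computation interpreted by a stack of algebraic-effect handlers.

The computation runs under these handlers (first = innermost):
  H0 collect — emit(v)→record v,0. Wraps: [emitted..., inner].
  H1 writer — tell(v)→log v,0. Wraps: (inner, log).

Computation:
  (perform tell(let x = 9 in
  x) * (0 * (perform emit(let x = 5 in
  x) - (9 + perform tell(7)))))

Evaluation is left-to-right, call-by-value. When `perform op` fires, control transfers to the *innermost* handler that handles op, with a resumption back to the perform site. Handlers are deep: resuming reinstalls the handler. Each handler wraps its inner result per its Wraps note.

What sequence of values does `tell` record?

Answer: (9, 7)

Evaluation trace:
tell(9) @ H1 ⇒ log+=9
emit(5) @ H0 ⇒ out+=5
tell(7) @ H1 ⇒ log+=7
H0 returns [5, 0]
H1 returns ([5, 0], (9, 7))
= ([5, 0], (9, 7))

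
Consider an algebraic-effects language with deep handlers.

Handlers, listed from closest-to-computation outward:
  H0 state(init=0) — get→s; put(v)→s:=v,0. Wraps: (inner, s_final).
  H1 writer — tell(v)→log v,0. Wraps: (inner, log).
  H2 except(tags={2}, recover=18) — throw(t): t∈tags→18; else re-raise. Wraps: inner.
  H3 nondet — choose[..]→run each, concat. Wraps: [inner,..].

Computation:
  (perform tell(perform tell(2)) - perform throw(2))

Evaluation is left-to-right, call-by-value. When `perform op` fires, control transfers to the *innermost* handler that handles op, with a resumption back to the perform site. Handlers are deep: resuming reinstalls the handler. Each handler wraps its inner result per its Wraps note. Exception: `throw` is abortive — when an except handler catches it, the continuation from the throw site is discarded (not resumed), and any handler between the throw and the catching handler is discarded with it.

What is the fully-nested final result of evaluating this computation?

Step-by-step:
tell(2) @ H1 ⇒ log+=2
tell(0) @ H1 ⇒ log+=0
throw(2) @ H2 caught ⇒ 18
H3 returns [18]
= [18]

Answer: [18]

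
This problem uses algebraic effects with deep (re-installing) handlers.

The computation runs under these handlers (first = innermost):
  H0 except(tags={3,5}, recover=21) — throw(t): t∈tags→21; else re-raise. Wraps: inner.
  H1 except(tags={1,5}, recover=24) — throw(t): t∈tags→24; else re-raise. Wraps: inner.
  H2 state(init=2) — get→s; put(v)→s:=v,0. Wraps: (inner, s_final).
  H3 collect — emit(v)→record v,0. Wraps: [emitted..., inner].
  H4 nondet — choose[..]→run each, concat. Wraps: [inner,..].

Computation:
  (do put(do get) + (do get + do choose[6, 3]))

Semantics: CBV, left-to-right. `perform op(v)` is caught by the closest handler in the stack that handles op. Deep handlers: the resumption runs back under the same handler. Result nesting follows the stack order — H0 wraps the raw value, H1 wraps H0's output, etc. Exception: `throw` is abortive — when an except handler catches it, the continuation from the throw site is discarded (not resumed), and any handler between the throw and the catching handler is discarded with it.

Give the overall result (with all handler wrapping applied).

Evaluation trace:
get @ H2 ⇒ 2
put(2) @ H2 ⇒ s:=2
get @ H2 ⇒ 2
choose[6, 3] @ H4
  branch[0] choose=6:
    H0 returns 8
    H1 returns 8
    H2 returns (8, 2)
    H3 returns [(8, 2)]
    H4 returns [[(8, 2)]]
  branch[1] choose=3:
    H0 returns 5
    H1 returns 5
    H2 returns (5, 2)
    H3 returns [(5, 2)]
    H4 returns [[(5, 2)]]
= [[(8, 2)], [(5, 2)]]

Answer: [[(8, 2)], [(5, 2)]]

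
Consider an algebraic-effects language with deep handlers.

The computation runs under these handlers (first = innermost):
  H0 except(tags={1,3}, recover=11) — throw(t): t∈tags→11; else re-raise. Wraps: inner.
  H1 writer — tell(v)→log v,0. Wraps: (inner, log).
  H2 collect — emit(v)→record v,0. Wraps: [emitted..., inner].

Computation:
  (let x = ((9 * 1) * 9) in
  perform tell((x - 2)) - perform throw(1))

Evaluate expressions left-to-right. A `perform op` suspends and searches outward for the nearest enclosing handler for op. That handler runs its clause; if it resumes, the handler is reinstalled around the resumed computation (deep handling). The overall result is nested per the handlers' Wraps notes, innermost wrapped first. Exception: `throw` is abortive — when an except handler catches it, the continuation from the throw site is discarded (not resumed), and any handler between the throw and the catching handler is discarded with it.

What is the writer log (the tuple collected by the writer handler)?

Answer: (79)

Step-by-step:
tell(79) @ H1 ⇒ log+=79
throw(1) @ H0 caught ⇒ 11
H1 returns (11, (79))
H2 returns [(11, (79))]
= [(11, (79))]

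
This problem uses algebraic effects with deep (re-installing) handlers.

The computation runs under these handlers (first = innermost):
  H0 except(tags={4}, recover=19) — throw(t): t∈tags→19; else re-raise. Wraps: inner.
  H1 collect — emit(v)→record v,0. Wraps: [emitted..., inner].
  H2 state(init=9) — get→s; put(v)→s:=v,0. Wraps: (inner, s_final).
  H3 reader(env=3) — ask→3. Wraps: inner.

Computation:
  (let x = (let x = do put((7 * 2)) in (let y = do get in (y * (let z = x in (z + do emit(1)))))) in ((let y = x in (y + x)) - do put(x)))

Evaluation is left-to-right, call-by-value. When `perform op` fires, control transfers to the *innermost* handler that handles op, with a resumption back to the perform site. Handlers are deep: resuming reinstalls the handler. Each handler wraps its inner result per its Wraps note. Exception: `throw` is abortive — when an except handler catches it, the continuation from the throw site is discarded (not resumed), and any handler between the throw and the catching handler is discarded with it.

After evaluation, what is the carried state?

Answer: 0

Step-by-step:
put(14) @ H2 ⇒ s:=14
get @ H2 ⇒ 14
emit(1) @ H1 ⇒ out+=1
put(0) @ H2 ⇒ s:=0
H0 returns 0
H1 returns [1, 0]
H2 returns ([1, 0], 0)
H3 returns ([1, 0], 0)
= ([1, 0], 0)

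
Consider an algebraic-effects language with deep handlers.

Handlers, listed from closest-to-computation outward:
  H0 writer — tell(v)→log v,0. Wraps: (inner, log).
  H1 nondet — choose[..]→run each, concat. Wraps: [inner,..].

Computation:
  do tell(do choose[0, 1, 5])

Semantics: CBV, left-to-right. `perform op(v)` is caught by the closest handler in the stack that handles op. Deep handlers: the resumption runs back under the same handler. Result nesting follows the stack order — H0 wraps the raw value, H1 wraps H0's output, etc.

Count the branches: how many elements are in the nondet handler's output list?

Step-by-step:
choose[0, 1, 5] @ H1
  branch[0] choose=0:
    tell(0) @ H0 ⇒ log+=0
    H0 returns (0, (0))
    H1 returns [(0, (0))]
  branch[1] choose=1:
    tell(1) @ H0 ⇒ log+=1
    H0 returns (0, (1))
    H1 returns [(0, (1))]
  branch[2] choose=5:
    tell(5) @ H0 ⇒ log+=5
    H0 returns (0, (5))
    H1 returns [(0, (5))]
= [(0, (0)), (0, (1)), (0, (5))]

Answer: 3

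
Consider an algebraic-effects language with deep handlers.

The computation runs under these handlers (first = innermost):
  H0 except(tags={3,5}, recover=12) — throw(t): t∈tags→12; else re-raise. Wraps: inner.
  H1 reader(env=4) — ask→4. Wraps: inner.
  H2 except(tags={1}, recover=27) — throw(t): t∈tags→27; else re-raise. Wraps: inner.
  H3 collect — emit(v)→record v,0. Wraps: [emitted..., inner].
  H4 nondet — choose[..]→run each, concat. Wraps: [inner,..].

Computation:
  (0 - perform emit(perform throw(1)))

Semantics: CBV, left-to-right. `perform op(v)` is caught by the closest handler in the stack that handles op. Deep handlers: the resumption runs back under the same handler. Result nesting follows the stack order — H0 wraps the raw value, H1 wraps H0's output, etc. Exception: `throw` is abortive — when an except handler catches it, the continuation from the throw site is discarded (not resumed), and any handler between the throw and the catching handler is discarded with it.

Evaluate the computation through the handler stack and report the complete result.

Answer: [[27]]

Working:
throw(1) @ H0 re-raised
throw(1) @ H2 caught ⇒ 27
H3 returns [27]
H4 returns [[27]]
= [[27]]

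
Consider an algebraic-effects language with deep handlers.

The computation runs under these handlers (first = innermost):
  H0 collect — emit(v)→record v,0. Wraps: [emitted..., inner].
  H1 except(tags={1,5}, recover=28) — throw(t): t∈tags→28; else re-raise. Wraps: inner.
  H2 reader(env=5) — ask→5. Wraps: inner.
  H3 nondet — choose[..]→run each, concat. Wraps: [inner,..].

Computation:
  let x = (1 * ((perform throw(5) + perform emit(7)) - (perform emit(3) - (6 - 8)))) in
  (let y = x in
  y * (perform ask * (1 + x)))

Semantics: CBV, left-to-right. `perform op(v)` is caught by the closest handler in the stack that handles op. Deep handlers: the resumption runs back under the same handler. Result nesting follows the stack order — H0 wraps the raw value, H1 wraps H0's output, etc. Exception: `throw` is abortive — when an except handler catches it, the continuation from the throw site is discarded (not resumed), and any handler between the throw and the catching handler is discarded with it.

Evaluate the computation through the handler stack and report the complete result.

Answer: [28]

Evaluation trace:
throw(5) @ H1 caught ⇒ 28
H2 returns 28
H3 returns [28]
= [28]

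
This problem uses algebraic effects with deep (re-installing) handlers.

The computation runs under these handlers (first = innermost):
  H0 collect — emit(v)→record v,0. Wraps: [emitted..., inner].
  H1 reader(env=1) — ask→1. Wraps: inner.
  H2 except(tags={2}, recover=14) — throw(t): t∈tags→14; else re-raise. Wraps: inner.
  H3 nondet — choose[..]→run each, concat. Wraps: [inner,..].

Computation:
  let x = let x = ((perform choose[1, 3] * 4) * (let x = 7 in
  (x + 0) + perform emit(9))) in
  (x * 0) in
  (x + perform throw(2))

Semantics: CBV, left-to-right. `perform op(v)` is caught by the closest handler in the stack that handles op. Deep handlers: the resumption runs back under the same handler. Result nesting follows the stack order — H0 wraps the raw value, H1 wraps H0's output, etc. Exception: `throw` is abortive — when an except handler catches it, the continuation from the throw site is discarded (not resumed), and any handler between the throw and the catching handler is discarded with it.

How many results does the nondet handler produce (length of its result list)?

Evaluation trace:
choose[1, 3] @ H3
  branch[0] choose=1:
    emit(9) @ H0 ⇒ out+=9
    throw(2) @ H2 caught ⇒ 14
    H3 returns [14]
  branch[1] choose=3:
    emit(9) @ H0 ⇒ out+=9
    throw(2) @ H2 caught ⇒ 14
    H3 returns [14]
= [14, 14]

Answer: 2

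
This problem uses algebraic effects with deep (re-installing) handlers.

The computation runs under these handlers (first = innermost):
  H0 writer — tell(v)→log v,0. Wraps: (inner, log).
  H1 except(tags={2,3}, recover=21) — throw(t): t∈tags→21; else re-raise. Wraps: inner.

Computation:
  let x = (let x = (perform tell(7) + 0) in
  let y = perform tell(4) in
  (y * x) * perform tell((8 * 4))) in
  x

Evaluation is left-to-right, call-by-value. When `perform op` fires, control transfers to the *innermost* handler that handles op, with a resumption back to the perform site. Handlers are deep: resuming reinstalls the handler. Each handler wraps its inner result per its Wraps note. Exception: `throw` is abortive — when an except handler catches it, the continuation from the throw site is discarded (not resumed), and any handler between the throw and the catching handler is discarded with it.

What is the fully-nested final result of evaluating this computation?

Evaluation trace:
tell(7) @ H0 ⇒ log+=7
tell(4) @ H0 ⇒ log+=4
tell(32) @ H0 ⇒ log+=32
H0 returns (0, (7, 4, 32))
H1 returns (0, (7, 4, 32))
= (0, (7, 4, 32))

Answer: (0, (7, 4, 32))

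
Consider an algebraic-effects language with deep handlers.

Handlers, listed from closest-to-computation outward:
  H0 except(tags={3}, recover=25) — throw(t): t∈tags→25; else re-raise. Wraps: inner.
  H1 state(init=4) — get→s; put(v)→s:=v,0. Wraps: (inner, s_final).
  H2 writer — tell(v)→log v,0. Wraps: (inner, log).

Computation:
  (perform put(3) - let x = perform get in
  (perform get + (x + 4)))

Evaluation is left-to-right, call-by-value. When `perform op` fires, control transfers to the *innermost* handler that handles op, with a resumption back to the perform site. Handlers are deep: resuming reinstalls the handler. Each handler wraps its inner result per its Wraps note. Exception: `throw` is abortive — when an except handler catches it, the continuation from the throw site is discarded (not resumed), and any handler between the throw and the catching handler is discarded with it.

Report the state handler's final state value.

Answer: 3

Step-by-step:
put(3) @ H1 ⇒ s:=3
get @ H1 ⇒ 3
get @ H1 ⇒ 3
H0 returns -10
H1 returns (-10, 3)
H2 returns ((-10, 3), ())
= ((-10, 3), ())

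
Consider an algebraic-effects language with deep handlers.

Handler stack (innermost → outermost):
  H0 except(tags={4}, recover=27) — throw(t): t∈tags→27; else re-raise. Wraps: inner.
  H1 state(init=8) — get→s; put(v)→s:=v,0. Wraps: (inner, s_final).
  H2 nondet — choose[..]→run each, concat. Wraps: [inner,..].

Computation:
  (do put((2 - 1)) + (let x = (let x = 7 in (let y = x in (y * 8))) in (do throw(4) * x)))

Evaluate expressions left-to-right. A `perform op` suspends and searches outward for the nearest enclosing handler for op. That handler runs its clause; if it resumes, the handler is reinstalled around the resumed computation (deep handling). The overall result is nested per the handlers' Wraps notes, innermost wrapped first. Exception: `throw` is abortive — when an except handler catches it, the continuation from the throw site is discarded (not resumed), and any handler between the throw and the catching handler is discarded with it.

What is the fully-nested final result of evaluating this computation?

Step-by-step:
put(1) @ H1 ⇒ s:=1
throw(4) @ H0 caught ⇒ 27
H1 returns (27, 1)
H2 returns [(27, 1)]
= [(27, 1)]

Answer: [(27, 1)]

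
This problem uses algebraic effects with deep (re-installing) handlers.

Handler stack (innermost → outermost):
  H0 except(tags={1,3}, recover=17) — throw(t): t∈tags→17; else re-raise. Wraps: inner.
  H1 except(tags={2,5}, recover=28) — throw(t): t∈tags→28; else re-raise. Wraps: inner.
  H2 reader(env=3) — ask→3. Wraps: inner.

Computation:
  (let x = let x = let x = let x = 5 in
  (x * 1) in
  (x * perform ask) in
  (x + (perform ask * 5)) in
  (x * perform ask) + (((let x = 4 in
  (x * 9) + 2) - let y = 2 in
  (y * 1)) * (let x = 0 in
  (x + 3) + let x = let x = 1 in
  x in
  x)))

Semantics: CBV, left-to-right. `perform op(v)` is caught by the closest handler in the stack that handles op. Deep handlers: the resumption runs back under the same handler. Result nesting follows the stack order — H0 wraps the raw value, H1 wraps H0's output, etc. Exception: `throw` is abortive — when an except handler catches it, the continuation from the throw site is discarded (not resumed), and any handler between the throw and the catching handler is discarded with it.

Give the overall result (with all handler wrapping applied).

Answer: 234

Working:
ask @ H2 ⇒ 3
ask @ H2 ⇒ 3
ask @ H2 ⇒ 3
H0 returns 234
H1 returns 234
H2 returns 234
= 234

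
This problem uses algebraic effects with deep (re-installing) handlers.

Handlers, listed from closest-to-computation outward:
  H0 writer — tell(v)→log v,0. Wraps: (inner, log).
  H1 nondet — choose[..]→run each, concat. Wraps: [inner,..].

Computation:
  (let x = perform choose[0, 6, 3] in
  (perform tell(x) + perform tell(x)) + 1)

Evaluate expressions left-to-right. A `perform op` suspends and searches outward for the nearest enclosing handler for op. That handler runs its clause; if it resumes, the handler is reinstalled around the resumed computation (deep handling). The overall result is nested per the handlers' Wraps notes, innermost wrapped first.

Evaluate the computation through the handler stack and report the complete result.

Step-by-step:
choose[0, 6, 3] @ H1
  branch[0] choose=0:
    tell(0) @ H0 ⇒ log+=0
    tell(0) @ H0 ⇒ log+=0
    H0 returns (1, (0, 0))
    H1 returns [(1, (0, 0))]
  branch[1] choose=6:
    tell(6) @ H0 ⇒ log+=6
    tell(6) @ H0 ⇒ log+=6
    H0 returns (1, (6, 6))
    H1 returns [(1, (6, 6))]
  branch[2] choose=3:
    tell(3) @ H0 ⇒ log+=3
    tell(3) @ H0 ⇒ log+=3
    H0 returns (1, (3, 3))
    H1 returns [(1, (3, 3))]
= [(1, (0, 0)), (1, (6, 6)), (1, (3, 3))]

Answer: [(1, (0, 0)), (1, (6, 6)), (1, (3, 3))]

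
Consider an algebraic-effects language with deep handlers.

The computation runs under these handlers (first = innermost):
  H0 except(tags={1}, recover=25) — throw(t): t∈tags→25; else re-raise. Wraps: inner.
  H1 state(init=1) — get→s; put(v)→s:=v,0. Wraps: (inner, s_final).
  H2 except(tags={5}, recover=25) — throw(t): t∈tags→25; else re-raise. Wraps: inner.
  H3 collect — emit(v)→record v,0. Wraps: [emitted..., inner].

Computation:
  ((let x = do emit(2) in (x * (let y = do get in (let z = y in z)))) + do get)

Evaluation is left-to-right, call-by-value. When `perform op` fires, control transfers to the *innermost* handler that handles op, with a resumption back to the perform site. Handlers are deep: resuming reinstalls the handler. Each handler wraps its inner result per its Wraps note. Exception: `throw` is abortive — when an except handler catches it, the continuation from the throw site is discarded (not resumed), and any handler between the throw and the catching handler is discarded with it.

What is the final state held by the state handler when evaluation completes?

Answer: 1

Evaluation trace:
emit(2) @ H3 ⇒ out+=2
get @ H1 ⇒ 1
get @ H1 ⇒ 1
H0 returns 1
H1 returns (1, 1)
H2 returns (1, 1)
H3 returns [2, (1, 1)]
= [2, (1, 1)]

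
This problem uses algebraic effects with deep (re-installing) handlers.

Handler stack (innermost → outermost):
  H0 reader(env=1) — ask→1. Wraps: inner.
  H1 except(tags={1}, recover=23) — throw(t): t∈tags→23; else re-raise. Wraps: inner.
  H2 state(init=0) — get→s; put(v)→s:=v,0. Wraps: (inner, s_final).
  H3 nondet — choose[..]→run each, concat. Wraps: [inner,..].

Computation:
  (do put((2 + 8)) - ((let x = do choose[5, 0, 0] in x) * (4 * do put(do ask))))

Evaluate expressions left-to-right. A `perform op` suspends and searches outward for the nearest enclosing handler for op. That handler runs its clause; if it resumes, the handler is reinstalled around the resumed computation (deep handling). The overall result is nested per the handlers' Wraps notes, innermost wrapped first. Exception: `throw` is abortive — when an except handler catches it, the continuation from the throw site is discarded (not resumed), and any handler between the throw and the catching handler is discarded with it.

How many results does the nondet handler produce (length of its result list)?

Answer: 3

Step-by-step:
put(10) @ H2 ⇒ s:=10
choose[5, 0, 0] @ H3
  branch[0] choose=5:
    ask @ H0 ⇒ 1
    put(1) @ H2 ⇒ s:=1
    H0 returns 0
    H1 returns 0
    H2 returns (0, 1)
    H3 returns [(0, 1)]
  branch[1] choose=0:
    ask @ H0 ⇒ 1
    put(1) @ H2 ⇒ s:=1
    H0 returns 0
    H1 returns 0
    H2 returns (0, 1)
    H3 returns [(0, 1)]
  branch[2] choose=0:
    ask @ H0 ⇒ 1
    put(1) @ H2 ⇒ s:=1
    H0 returns 0
    H1 returns 0
    H2 returns (0, 1)
    H3 returns [(0, 1)]
= [(0, 1), (0, 1), (0, 1)]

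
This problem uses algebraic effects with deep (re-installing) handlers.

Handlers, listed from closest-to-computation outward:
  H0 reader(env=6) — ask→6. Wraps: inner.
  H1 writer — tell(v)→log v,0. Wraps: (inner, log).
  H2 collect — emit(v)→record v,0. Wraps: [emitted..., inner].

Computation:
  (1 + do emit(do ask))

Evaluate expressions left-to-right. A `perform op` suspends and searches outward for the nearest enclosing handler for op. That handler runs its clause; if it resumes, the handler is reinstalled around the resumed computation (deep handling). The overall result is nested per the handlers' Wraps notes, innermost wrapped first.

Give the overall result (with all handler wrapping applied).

Working:
ask @ H0 ⇒ 6
emit(6) @ H2 ⇒ out+=6
H0 returns 1
H1 returns (1, ())
H2 returns [6, (1, ())]
= [6, (1, ())]

Answer: [6, (1, ())]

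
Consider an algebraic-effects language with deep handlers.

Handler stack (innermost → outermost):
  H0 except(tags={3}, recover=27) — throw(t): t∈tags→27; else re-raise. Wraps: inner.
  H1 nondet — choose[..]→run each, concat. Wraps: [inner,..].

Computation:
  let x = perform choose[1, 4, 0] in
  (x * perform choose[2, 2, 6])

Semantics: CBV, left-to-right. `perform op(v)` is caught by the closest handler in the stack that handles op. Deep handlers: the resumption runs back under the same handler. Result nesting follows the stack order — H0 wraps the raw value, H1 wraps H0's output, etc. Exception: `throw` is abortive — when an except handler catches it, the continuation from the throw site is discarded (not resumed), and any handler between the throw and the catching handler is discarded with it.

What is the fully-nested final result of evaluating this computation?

Answer: [2, 2, 6, 8, 8, 24, 0, 0, 0]

Evaluation trace:
choose[1, 4, 0] @ H1
  branch[0] choose=1:
    choose[2, 2, 6] @ H1
      branch[0] choose=2:
        H0 returns 2
        H1 returns [2]
      branch[1] choose=2:
        H0 returns 2
        H1 returns [2]
      branch[2] choose=6:
        H0 returns 6
        H1 returns [6]
  branch[1] choose=4:
    choose[2, 2, 6] @ H1
      branch[0] choose=2:
        H0 returns 8
        H1 returns [8]
      branch[1] choose=2:
        H0 returns 8
        H1 returns [8]
      branch[2] choose=6:
        H0 returns 24
        H1 returns [24]
  branch[2] choose=0:
    choose[2, 2, 6] @ H1
      branch[0] choose=2:
        H0 returns 0
        H1 returns [0]
      branch[1] choose=2:
        H0 returns 0
        H1 returns [0]
      branch[2] choose=6:
        H0 returns 0
        H1 returns [0]
= [2, 2, 6, 8, 8, 24, 0, 0, 0]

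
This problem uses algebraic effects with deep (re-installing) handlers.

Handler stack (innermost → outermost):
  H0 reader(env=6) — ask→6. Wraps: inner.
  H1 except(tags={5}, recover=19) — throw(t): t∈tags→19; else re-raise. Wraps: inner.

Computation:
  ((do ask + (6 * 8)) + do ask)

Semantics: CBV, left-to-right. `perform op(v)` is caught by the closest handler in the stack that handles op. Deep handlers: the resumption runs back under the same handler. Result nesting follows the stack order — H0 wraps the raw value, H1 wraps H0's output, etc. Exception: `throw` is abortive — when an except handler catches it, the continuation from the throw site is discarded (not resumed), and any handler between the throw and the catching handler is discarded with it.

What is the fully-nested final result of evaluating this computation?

Answer: 60

Working:
ask @ H0 ⇒ 6
ask @ H0 ⇒ 6
H0 returns 60
H1 returns 60
= 60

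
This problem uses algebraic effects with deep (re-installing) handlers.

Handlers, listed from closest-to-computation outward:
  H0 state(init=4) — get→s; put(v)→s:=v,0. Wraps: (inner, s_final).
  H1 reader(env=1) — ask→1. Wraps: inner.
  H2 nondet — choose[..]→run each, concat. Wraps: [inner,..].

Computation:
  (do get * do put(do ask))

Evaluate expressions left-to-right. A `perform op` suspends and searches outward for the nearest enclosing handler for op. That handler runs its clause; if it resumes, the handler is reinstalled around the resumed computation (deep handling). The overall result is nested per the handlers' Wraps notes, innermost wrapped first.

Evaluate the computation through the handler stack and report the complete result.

Answer: [(0, 1)]

Working:
get @ H0 ⇒ 4
ask @ H1 ⇒ 1
put(1) @ H0 ⇒ s:=1
H0 returns (0, 1)
H1 returns (0, 1)
H2 returns [(0, 1)]
= [(0, 1)]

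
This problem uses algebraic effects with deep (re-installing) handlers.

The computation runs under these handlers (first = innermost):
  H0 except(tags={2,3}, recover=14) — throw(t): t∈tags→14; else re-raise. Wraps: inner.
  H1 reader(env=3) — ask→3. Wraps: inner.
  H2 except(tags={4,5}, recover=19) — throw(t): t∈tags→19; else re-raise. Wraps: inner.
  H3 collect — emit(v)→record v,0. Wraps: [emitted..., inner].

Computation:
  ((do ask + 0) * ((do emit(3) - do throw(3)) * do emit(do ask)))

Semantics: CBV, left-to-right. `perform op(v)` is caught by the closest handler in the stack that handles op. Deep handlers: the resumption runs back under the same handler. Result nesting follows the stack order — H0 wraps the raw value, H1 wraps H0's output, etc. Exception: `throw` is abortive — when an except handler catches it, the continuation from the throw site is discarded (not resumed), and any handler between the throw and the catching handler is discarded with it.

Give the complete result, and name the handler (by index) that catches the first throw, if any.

Working:
ask @ H1 ⇒ 3
emit(3) @ H3 ⇒ out+=3
throw(3) @ H0 caught ⇒ 14
H1 returns 14
H2 returns 14
H3 returns [3, 14]
= [3, 14]

Answer: [3, 14] ; first throw caught by: H0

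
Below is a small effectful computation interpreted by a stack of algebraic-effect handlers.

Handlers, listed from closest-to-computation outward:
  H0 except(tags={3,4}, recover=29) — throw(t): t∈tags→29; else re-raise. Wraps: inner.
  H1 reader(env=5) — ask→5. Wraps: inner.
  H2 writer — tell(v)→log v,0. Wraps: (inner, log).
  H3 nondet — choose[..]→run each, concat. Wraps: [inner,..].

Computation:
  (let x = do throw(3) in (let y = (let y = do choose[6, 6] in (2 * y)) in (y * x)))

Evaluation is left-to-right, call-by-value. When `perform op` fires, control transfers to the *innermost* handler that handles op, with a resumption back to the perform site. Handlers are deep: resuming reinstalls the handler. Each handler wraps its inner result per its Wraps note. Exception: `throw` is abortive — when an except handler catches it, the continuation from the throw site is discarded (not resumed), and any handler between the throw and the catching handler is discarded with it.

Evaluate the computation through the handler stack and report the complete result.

Answer: [(29, ())]

Evaluation trace:
throw(3) @ H0 caught ⇒ 29
H1 returns 29
H2 returns (29, ())
H3 returns [(29, ())]
= [(29, ())]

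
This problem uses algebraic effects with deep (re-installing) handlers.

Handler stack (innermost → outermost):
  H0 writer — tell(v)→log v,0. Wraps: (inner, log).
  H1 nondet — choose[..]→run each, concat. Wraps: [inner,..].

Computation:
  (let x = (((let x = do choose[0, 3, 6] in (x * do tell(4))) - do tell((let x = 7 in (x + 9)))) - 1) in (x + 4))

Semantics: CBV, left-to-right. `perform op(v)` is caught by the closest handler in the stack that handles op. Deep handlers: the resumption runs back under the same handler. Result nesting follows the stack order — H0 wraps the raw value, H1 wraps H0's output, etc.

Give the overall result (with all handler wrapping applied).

Answer: [(3, (4, 16)), (3, (4, 16)), (3, (4, 16))]

Working:
choose[0, 3, 6] @ H1
  branch[0] choose=0:
    tell(4) @ H0 ⇒ log+=4
    tell(16) @ H0 ⇒ log+=16
    H0 returns (3, (4, 16))
    H1 returns [(3, (4, 16))]
  branch[1] choose=3:
    tell(4) @ H0 ⇒ log+=4
    tell(16) @ H0 ⇒ log+=16
    H0 returns (3, (4, 16))
    H1 returns [(3, (4, 16))]
  branch[2] choose=6:
    tell(4) @ H0 ⇒ log+=4
    tell(16) @ H0 ⇒ log+=16
    H0 returns (3, (4, 16))
    H1 returns [(3, (4, 16))]
= [(3, (4, 16)), (3, (4, 16)), (3, (4, 16))]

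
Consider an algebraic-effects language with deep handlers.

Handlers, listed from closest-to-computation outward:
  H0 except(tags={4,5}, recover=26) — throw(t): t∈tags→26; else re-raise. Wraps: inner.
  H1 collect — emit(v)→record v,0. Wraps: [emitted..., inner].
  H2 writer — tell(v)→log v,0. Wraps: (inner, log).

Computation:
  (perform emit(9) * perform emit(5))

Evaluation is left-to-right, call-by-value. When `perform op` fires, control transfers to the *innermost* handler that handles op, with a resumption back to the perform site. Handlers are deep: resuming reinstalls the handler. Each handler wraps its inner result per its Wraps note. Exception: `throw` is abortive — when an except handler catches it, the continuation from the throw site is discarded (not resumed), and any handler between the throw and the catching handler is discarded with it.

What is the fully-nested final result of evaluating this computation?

Step-by-step:
emit(9) @ H1 ⇒ out+=9
emit(5) @ H1 ⇒ out+=5
H0 returns 0
H1 returns [9, 5, 0]
H2 returns ([9, 5, 0], ())
= ([9, 5, 0], ())

Answer: ([9, 5, 0], ())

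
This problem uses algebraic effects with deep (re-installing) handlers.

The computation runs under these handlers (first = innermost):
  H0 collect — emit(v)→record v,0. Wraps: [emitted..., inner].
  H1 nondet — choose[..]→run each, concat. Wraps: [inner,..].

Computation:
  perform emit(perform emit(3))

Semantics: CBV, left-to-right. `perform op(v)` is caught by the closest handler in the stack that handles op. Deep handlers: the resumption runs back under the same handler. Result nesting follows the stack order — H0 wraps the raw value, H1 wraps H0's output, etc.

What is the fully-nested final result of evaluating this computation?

Answer: [[3, 0, 0]]

Step-by-step:
emit(3) @ H0 ⇒ out+=3
emit(0) @ H0 ⇒ out+=0
H0 returns [3, 0, 0]
H1 returns [[3, 0, 0]]
= [[3, 0, 0]]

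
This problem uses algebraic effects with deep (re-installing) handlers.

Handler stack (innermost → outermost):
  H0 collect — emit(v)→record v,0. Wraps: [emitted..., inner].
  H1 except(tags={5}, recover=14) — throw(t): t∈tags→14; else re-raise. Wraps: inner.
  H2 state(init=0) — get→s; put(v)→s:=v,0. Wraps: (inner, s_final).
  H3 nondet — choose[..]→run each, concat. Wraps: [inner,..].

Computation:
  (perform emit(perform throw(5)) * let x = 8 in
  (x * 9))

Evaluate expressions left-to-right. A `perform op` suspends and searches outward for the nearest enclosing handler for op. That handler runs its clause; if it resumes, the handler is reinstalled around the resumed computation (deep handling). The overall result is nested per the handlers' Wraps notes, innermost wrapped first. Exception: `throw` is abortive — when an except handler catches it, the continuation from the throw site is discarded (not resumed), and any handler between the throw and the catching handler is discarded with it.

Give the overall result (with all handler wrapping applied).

Working:
throw(5) @ H1 caught ⇒ 14
H2 returns (14, 0)
H3 returns [(14, 0)]
= [(14, 0)]

Answer: [(14, 0)]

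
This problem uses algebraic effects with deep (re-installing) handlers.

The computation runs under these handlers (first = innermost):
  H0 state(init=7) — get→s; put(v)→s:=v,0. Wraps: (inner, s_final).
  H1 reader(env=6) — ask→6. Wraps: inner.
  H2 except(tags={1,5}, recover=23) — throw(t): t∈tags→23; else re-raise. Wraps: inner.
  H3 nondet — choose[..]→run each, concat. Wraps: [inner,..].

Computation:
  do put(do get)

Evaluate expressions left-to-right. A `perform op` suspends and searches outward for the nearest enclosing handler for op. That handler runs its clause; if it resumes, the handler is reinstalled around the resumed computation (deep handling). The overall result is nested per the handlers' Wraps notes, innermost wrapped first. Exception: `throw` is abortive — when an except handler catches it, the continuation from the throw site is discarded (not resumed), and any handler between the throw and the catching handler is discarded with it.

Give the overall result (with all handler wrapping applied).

Step-by-step:
get @ H0 ⇒ 7
put(7) @ H0 ⇒ s:=7
H0 returns (0, 7)
H1 returns (0, 7)
H2 returns (0, 7)
H3 returns [(0, 7)]
= [(0, 7)]

Answer: [(0, 7)]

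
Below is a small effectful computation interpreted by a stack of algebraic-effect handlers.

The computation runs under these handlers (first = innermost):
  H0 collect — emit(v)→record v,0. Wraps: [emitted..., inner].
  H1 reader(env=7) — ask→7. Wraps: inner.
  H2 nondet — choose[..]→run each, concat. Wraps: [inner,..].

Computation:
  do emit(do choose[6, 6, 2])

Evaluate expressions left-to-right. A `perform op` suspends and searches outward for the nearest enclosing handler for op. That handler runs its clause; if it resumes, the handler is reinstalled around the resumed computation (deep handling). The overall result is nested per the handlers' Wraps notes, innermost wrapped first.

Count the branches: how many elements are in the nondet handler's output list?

Step-by-step:
choose[6, 6, 2] @ H2
  branch[0] choose=6:
    emit(6) @ H0 ⇒ out+=6
    H0 returns [6, 0]
    H1 returns [6, 0]
    H2 returns [[6, 0]]
  branch[1] choose=6:
    emit(6) @ H0 ⇒ out+=6
    H0 returns [6, 0]
    H1 returns [6, 0]
    H2 returns [[6, 0]]
  branch[2] choose=2:
    emit(2) @ H0 ⇒ out+=2
    H0 returns [2, 0]
    H1 returns [2, 0]
    H2 returns [[2, 0]]
= [[6, 0], [6, 0], [2, 0]]

Answer: 3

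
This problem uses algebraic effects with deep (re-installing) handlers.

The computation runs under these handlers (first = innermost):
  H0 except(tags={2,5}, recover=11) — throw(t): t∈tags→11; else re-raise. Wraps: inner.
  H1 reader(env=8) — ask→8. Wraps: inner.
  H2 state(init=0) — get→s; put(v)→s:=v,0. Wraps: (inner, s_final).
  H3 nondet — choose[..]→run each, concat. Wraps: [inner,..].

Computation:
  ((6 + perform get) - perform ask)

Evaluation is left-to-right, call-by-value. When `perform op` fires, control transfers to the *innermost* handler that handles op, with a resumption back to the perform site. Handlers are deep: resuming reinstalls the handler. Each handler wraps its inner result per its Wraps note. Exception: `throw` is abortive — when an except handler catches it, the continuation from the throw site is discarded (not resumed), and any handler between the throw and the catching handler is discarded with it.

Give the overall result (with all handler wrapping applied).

Evaluation trace:
get @ H2 ⇒ 0
ask @ H1 ⇒ 8
H0 returns -2
H1 returns -2
H2 returns (-2, 0)
H3 returns [(-2, 0)]
= [(-2, 0)]

Answer: [(-2, 0)]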